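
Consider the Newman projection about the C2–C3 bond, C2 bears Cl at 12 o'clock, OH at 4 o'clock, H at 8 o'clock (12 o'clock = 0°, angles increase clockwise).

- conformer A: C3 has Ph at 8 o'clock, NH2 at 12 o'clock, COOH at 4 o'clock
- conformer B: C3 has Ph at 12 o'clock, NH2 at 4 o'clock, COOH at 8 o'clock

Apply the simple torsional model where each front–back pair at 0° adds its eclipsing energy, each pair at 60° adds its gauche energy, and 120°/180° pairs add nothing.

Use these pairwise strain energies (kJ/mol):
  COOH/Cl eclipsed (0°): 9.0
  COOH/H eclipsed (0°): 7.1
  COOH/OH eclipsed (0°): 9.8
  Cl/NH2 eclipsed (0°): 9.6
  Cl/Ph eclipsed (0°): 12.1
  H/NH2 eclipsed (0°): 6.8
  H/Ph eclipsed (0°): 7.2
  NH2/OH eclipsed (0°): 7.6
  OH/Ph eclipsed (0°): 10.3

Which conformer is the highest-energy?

B

A is eclipsed. Cl at 0° is eclipsed with NH2 at 0° (9.6); OH at 120° is eclipsed with COOH at 120° (9.8); H at 240° is eclipsed with Ph at 240° (7.2). Total 26.6 kJ/mol.
B is eclipsed. Cl at 0° is eclipsed with Ph at 0° (12.1); OH at 120° is eclipsed with NH2 at 120° (7.6); H at 240° is eclipsed with COOH at 240° (7.1). Total 26.8 kJ/mol.
B has the highest total (26.8 kJ/mol).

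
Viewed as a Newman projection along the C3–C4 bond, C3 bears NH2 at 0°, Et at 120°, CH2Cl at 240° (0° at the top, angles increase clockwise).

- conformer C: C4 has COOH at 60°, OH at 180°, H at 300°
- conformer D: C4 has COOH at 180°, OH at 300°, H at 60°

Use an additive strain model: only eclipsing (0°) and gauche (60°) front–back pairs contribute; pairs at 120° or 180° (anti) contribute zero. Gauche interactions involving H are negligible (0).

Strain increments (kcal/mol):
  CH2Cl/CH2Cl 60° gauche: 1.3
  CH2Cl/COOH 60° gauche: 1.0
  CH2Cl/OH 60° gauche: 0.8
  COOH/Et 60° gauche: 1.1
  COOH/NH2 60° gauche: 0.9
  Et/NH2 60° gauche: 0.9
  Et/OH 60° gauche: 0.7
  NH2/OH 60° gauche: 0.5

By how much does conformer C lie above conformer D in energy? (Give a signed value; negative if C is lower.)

C (staggered): NH2(0°)/COOH(60°) gauche 0.9; Et(120°)/COOH(60°) gauche 1.1; Et(120°)/OH(180°) gauche 0.7; CH2Cl(240°)/OH(180°) gauche 0.8 → 3.5 kcal/mol.
D (staggered): NH2(0°)/OH(300°) gauche 0.5; Et(120°)/COOH(180°) gauche 1.1; CH2Cl(240°)/COOH(180°) gauche 1.0; CH2Cl(240°)/OH(300°) gauche 0.8 → 3.4 kcal/mol.
E(C) − E(D) = 3.5 − 3.4 = +0.1 kcal/mol.

+0.1 kcal/mol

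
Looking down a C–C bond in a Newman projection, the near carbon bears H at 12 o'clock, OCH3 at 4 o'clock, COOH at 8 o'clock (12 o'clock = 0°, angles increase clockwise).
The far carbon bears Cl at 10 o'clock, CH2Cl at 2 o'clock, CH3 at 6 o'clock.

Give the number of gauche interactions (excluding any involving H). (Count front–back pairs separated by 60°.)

4

Non-H gauche pairs: OCH3(120°)/CH2Cl(60°); OCH3(120°)/CH3(180°); COOH(240°)/Cl(300°); COOH(240°)/CH3(180°) — 4 interactions.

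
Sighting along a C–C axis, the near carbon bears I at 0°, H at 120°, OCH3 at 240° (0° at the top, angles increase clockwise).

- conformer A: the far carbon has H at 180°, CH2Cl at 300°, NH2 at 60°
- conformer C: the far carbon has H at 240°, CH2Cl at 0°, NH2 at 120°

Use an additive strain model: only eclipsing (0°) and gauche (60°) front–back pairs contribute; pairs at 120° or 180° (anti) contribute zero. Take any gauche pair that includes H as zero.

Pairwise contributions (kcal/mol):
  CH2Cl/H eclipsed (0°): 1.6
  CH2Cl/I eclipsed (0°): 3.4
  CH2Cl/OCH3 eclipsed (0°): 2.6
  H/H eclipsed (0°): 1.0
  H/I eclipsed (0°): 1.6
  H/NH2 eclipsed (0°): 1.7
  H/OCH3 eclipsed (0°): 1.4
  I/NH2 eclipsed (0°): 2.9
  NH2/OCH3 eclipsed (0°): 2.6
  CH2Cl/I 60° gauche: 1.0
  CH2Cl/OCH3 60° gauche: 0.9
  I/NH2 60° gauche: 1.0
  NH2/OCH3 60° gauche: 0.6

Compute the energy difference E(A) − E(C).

A (staggered): I–CH2Cl gauche, I–NH2 gauche, OCH3–CH2Cl gauche; 1.0 + 1.0 + 0.9 = 2.9 kcal/mol.
C (eclipsed): I–CH2Cl eclipsed, H–NH2 eclipsed, OCH3–H eclipsed; 3.4 + 1.7 + 1.4 = 6.5 kcal/mol.
E(A) − E(C) = 2.9 − 6.5 = -3.6 kcal/mol.

-3.6 kcal/mol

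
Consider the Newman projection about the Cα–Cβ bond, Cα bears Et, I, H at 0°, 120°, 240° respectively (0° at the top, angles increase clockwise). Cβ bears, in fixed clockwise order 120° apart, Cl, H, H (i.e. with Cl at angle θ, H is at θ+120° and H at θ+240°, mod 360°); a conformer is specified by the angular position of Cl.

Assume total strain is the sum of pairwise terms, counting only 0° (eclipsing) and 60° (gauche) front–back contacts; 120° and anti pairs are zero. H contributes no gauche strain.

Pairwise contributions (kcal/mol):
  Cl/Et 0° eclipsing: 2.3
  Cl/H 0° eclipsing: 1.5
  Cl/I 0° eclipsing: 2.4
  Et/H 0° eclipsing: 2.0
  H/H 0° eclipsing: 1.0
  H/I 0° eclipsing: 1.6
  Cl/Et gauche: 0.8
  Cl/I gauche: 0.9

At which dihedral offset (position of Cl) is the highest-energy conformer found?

Cl at 0° (eclipsed): Et–Cl eclipsed, I–H eclipsed, H–H eclipsed; 2.3 + 1.6 + 1.0 = 4.9 kcal/mol.
Cl at 60° (staggered): Et–Cl gauche, I–Cl gauche; 0.8 + 0.9 = 1.7 kcal/mol.
Cl at 120° (eclipsed): Et–H eclipsed, I–Cl eclipsed, H–H eclipsed; 2.0 + 2.4 + 1.0 = 5.4 kcal/mol.
Cl at 180° (staggered): I–Cl gauche; 0.9 = 0.9 kcal/mol.
Cl at 240° (eclipsed): Et–H eclipsed, I–H eclipsed, H–Cl eclipsed; 2.0 + 1.6 + 1.5 = 5.1 kcal/mol.
Cl at 300° (staggered): Et–Cl gauche; 0.8 = 0.8 kcal/mol.
The maximum (5.4 kcal/mol) occurs with Cl at 120°.

120°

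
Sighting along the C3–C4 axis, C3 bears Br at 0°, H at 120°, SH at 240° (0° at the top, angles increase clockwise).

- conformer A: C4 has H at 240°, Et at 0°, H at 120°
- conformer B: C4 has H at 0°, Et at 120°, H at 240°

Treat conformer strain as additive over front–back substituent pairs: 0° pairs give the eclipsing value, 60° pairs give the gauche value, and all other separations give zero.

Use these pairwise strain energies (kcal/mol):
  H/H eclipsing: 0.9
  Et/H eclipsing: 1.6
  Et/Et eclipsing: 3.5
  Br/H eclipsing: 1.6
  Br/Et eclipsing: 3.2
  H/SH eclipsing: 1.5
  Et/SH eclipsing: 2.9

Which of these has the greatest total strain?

A is eclipsed. Br at 0° is eclipsed with Et at 0° (3.2); H at 120° is eclipsed with H at 120° (0.9); SH at 240° is eclipsed with H at 240° (1.5). Total 5.6 kcal/mol.
B is eclipsed. Br at 0° is eclipsed with H at 0° (1.6); H at 120° is eclipsed with Et at 120° (1.6); SH at 240° is eclipsed with H at 240° (1.5). Total 4.7 kcal/mol.
A has the highest total (5.6 kcal/mol).

A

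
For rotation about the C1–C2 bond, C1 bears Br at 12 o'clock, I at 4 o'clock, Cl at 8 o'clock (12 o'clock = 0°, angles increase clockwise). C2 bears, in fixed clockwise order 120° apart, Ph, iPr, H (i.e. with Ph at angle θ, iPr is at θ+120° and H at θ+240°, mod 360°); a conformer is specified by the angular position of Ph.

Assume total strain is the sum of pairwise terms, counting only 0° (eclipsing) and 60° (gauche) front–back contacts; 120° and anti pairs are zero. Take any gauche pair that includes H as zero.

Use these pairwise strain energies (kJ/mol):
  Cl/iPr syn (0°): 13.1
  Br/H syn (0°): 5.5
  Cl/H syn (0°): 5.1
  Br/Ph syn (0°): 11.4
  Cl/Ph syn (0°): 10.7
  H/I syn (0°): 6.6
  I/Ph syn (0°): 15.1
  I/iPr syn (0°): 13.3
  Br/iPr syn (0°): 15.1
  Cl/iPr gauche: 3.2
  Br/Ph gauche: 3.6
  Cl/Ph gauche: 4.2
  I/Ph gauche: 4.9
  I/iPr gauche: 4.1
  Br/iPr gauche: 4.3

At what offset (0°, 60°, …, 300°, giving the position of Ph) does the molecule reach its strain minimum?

60°

Ph at 0° is eclipsed. Br at 0° is eclipsed with Ph at 0° (11.4); I at 120° is eclipsed with iPr at 120° (13.3); Cl at 240° is eclipsed with H at 240° (5.1). Total 29.8 kJ/mol.
Ph at 60° is staggered. Br at 0° is gauche with Ph at 60° (3.6); I at 120° is gauche with Ph at 60° (4.9); I at 120° is gauche with iPr at 180° (4.1); Cl at 240° is gauche with iPr at 180° (3.2). Total 15.8 kJ/mol.
Ph at 120° is eclipsed. Br at 0° is eclipsed with H at 0° (5.5); I at 120° is eclipsed with Ph at 120° (15.1); Cl at 240° is eclipsed with iPr at 240° (13.1). Total 33.7 kJ/mol.
Ph at 180° is staggered. Br at 0° is gauche with iPr at 300° (4.3); I at 120° is gauche with Ph at 180° (4.9); Cl at 240° is gauche with Ph at 180° (4.2); Cl at 240° is gauche with iPr at 300° (3.2). Total 16.6 kJ/mol.
Ph at 240° is eclipsed. Br at 0° is eclipsed with iPr at 0° (15.1); I at 120° is eclipsed with H at 120° (6.6); Cl at 240° is eclipsed with Ph at 240° (10.7). Total 32.4 kJ/mol.
Ph at 300° is staggered. Br at 0° is gauche with Ph at 300° (3.6); Br at 0° is gauche with iPr at 60° (4.3); I at 120° is gauche with iPr at 60° (4.1); Cl at 240° is gauche with Ph at 300° (4.2). Total 16.2 kJ/mol.
The minimum (15.8 kJ/mol) occurs with Ph at 60°.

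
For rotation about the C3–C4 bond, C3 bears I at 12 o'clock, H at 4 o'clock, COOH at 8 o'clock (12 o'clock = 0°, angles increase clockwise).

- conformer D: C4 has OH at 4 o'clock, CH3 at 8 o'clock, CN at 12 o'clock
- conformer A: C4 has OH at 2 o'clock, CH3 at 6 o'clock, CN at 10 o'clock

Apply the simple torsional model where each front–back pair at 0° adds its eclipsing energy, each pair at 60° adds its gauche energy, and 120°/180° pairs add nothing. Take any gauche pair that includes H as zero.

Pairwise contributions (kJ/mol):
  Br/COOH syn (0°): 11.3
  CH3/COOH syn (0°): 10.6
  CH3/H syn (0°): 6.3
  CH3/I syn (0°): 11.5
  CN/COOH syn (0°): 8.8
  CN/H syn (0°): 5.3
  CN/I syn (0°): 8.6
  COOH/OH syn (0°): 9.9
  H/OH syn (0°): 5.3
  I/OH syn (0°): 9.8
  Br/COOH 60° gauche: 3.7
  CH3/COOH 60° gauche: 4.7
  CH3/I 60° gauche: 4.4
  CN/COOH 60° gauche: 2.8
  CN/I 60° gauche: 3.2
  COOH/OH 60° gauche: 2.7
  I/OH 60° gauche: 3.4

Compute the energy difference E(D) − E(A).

+10.4 kJ/mol

D (eclipsed): I(0°)/CN(0°) eclipsed 8.6; H(120°)/OH(120°) eclipsed 5.3; COOH(240°)/CH3(240°) eclipsed 10.6 → 24.5 kJ/mol.
A (staggered): I(0°)/OH(60°) gauche 3.4; I(0°)/CN(300°) gauche 3.2; COOH(240°)/CH3(180°) gauche 4.7; COOH(240°)/CN(300°) gauche 2.8 → 14.1 kJ/mol.
E(D) − E(A) = 24.5 − 14.1 = +10.4 kJ/mol.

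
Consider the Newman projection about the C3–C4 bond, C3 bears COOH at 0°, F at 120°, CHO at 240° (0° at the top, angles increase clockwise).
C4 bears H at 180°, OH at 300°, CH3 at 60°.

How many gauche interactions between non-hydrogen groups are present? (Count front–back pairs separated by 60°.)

Non-H gauche pairs: COOH(0°)/OH(300°); COOH(0°)/CH3(60°); F(120°)/CH3(60°); CHO(240°)/OH(300°) — 4 interactions.

4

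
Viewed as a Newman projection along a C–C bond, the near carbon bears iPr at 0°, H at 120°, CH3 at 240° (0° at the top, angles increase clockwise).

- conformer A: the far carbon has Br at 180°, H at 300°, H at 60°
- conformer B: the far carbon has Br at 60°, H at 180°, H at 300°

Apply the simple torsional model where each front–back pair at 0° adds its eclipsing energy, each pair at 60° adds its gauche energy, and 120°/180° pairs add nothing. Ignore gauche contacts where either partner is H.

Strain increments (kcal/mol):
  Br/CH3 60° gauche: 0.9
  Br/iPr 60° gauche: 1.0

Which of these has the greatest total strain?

B

A (staggered): CH3–Br gauche; 0.9 = 0.9 kcal/mol.
B (staggered): iPr–Br gauche; 1.0 = 1.0 kcal/mol.
B has the highest total (1.0 kcal/mol).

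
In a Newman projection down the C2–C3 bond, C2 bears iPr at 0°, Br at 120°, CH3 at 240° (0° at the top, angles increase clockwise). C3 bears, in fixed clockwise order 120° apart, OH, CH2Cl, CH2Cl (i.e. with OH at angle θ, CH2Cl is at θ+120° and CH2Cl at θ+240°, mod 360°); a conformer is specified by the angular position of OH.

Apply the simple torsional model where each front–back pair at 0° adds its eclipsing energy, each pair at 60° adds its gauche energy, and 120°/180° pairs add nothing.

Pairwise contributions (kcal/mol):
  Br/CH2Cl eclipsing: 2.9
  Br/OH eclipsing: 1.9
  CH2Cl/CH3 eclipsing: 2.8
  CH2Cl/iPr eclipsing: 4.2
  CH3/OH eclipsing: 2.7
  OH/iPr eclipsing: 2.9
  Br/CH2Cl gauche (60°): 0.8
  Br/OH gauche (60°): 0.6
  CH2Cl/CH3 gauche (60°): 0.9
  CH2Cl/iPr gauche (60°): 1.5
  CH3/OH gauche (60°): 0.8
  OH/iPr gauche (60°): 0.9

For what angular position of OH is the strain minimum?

OH at 0° (eclipsed): iPr(0°)/OH(0°) eclipsed 2.9; Br(120°)/CH2Cl(120°) eclipsed 2.9; CH3(240°)/CH2Cl(240°) eclipsed 2.8 → 8.6 kcal/mol.
OH at 60° (staggered): iPr(0°)/OH(60°) gauche 0.9; iPr(0°)/CH2Cl(300°) gauche 1.5; Br(120°)/OH(60°) gauche 0.6; Br(120°)/CH2Cl(180°) gauche 0.8; CH3(240°)/CH2Cl(180°) gauche 0.9; CH3(240°)/CH2Cl(300°) gauche 0.9 → 5.6 kcal/mol.
OH at 120° (eclipsed): iPr(0°)/CH2Cl(0°) eclipsed 4.2; Br(120°)/OH(120°) eclipsed 1.9; CH3(240°)/CH2Cl(240°) eclipsed 2.8 → 8.9 kcal/mol.
OH at 180° (staggered): iPr(0°)/CH2Cl(300°) gauche 1.5; iPr(0°)/CH2Cl(60°) gauche 1.5; Br(120°)/OH(180°) gauche 0.6; Br(120°)/CH2Cl(60°) gauche 0.8; CH3(240°)/OH(180°) gauche 0.8; CH3(240°)/CH2Cl(300°) gauche 0.9 → 6.1 kcal/mol.
OH at 240° (eclipsed): iPr(0°)/CH2Cl(0°) eclipsed 4.2; Br(120°)/CH2Cl(120°) eclipsed 2.9; CH3(240°)/OH(240°) eclipsed 2.7 → 9.8 kcal/mol.
OH at 300° (staggered): iPr(0°)/OH(300°) gauche 0.9; iPr(0°)/CH2Cl(60°) gauche 1.5; Br(120°)/CH2Cl(60°) gauche 0.8; Br(120°)/CH2Cl(180°) gauche 0.8; CH3(240°)/OH(300°) gauche 0.8; CH3(240°)/CH2Cl(180°) gauche 0.9 → 5.7 kcal/mol.
The minimum (5.6 kcal/mol) occurs with OH at 60°.

60°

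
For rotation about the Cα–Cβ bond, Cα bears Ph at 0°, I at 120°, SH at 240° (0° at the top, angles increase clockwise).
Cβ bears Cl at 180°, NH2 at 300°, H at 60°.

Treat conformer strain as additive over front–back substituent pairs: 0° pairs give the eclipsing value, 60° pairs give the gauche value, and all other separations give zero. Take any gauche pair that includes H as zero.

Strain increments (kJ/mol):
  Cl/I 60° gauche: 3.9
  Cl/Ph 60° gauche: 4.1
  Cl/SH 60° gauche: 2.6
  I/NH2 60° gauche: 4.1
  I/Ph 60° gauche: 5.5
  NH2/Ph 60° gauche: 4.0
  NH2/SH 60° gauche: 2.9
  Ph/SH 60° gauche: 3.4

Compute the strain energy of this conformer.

This conformer is staggered. Ph at 0° is gauche with NH2 at 300° (4.0); I at 120° is gauche with Cl at 180° (3.9); SH at 240° is gauche with Cl at 180° (2.6); SH at 240° is gauche with NH2 at 300° (2.9). Total 13.4 kJ/mol.

13.4 kJ/mol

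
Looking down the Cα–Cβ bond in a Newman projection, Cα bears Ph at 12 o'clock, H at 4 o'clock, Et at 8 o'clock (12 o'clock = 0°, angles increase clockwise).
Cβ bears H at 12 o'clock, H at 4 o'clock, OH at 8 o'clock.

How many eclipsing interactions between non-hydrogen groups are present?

1

Non-H eclipsing pairs: Et(240°)/OH(240°) — 1 interaction.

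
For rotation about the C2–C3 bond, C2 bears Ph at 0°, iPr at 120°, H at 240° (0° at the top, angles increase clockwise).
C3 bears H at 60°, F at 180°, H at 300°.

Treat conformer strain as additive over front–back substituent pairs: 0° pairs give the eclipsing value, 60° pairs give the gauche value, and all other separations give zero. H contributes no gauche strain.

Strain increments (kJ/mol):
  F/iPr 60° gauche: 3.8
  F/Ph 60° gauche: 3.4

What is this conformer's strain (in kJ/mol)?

3.8 kJ/mol

This conformer (staggered): iPr–F gauche; 3.8 = 3.8 kJ/mol.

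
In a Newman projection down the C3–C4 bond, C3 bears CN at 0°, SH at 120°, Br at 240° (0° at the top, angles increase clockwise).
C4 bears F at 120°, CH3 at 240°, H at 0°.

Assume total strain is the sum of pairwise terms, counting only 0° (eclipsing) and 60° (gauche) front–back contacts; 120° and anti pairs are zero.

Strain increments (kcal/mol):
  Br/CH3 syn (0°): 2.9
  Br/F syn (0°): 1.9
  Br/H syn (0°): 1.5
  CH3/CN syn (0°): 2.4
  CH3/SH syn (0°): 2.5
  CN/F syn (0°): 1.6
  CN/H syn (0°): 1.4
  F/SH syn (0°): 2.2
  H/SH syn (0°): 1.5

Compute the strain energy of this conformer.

6.5 kcal/mol

This conformer (eclipsed): CN–H eclipsed, SH–F eclipsed, Br–CH3 eclipsed; 1.4 + 2.2 + 2.9 = 6.5 kcal/mol.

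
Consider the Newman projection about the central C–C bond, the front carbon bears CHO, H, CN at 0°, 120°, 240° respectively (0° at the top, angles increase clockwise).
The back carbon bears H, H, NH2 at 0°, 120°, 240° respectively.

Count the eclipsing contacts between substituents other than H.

1

Non-H eclipsing pairs: CN(240°)/NH2(240°) — 1 interaction.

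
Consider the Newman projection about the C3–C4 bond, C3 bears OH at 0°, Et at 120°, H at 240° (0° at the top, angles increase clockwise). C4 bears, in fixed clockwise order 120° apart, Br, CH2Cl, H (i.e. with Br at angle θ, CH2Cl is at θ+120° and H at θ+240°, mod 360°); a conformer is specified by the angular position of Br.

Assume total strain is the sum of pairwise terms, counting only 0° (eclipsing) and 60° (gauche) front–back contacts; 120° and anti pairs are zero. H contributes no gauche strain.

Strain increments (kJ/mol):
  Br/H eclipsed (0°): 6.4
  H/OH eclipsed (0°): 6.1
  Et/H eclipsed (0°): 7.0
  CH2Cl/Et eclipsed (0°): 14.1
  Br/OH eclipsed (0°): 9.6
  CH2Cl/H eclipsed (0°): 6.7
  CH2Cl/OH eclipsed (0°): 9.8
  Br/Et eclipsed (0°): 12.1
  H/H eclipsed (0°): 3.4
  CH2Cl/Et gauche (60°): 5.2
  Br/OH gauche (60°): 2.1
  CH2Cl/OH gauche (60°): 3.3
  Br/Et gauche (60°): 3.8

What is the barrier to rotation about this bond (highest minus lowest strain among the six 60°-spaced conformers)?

20.0 kJ/mol

Br at 0° (eclipsed): OH(0°)/Br(0°) eclipsed 9.6; Et(120°)/CH2Cl(120°) eclipsed 14.1; H(240°)/H(240°) eclipsed 3.4 → 27.1 kJ/mol.
Br at 60° (staggered): OH(0°)/Br(60°) gauche 2.1; Et(120°)/Br(60°) gauche 3.8; Et(120°)/CH2Cl(180°) gauche 5.2 → 11.1 kJ/mol.
Br at 120° (eclipsed): OH(0°)/H(0°) eclipsed 6.1; Et(120°)/Br(120°) eclipsed 12.1; H(240°)/CH2Cl(240°) eclipsed 6.7 → 24.9 kJ/mol.
Br at 180° (staggered): OH(0°)/CH2Cl(300°) gauche 3.3; Et(120°)/Br(180°) gauche 3.8 → 7.1 kJ/mol.
Br at 240° (eclipsed): OH(0°)/CH2Cl(0°) eclipsed 9.8; Et(120°)/H(120°) eclipsed 7.0; H(240°)/Br(240°) eclipsed 6.4 → 23.2 kJ/mol.
Br at 300° (staggered): OH(0°)/Br(300°) gauche 2.1; OH(0°)/CH2Cl(60°) gauche 3.3; Et(120°)/CH2Cl(60°) gauche 5.2 → 10.6 kJ/mol.
Max at 0° (27.1 kJ/mol), min at 180° (7.1 kJ/mol); barrier = 20.0 kJ/mol.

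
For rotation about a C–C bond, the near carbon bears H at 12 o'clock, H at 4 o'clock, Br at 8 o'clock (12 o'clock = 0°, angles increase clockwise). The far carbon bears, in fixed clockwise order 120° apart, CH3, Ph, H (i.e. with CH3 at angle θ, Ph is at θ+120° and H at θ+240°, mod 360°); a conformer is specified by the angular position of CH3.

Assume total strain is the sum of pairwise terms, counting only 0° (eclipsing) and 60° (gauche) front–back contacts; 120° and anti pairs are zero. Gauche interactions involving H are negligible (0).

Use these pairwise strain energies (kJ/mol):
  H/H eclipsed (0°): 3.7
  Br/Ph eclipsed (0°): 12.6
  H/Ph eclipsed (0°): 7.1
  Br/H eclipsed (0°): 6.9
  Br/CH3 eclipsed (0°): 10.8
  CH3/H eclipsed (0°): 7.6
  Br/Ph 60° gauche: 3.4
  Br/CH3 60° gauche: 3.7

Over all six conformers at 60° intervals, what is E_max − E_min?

20.5 kJ/mol

CH3 at 0° (eclipsed): H–CH3 eclipsed, H–Ph eclipsed, Br–H eclipsed; 7.6 + 7.1 + 6.9 = 21.6 kJ/mol.
CH3 at 60° (staggered): Br–Ph gauche; 3.4 = 3.4 kJ/mol.
CH3 at 120° (eclipsed): H–H eclipsed, H–CH3 eclipsed, Br–Ph eclipsed; 3.7 + 7.6 + 12.6 = 23.9 kJ/mol.
CH3 at 180° (staggered): Br–CH3 gauche, Br–Ph gauche; 3.7 + 3.4 = 7.1 kJ/mol.
CH3 at 240° (eclipsed): H–Ph eclipsed, H–H eclipsed, Br–CH3 eclipsed; 7.1 + 3.7 + 10.8 = 21.6 kJ/mol.
CH3 at 300° (staggered): Br–CH3 gauche; 3.7 = 3.7 kJ/mol.
Max at 120° (23.9 kJ/mol), min at 60° (3.4 kJ/mol); barrier = 20.5 kJ/mol.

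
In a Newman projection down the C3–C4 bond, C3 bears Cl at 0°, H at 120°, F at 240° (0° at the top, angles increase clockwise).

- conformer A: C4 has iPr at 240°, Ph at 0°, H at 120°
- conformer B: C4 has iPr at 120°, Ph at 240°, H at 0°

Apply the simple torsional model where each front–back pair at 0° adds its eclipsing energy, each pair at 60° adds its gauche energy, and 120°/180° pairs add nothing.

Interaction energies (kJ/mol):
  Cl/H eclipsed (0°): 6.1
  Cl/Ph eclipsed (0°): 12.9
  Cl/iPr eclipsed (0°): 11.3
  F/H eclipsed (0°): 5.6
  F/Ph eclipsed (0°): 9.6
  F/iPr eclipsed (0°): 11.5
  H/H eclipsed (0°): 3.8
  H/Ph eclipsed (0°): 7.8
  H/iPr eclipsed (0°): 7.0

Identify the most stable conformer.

A (eclipsed): Cl–Ph eclipsed, H–H eclipsed, F–iPr eclipsed; 12.9 + 3.8 + 11.5 = 28.2 kJ/mol.
B (eclipsed): Cl–H eclipsed, H–iPr eclipsed, F–Ph eclipsed; 6.1 + 7.0 + 9.6 = 22.7 kJ/mol.
B has the lowest total (22.7 kJ/mol).

B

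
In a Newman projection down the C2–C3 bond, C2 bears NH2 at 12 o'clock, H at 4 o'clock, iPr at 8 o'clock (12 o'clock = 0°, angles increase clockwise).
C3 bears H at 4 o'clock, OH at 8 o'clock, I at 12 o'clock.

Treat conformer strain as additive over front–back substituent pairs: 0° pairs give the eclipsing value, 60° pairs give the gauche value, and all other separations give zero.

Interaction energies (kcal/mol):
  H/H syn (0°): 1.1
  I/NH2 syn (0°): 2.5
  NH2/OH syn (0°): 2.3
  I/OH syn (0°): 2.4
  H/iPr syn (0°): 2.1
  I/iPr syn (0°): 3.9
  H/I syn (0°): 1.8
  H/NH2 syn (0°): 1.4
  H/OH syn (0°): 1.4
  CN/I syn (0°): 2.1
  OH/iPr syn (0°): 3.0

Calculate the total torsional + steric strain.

6.6 kcal/mol

This conformer (eclipsed): NH2(0°)/I(0°) eclipsed 2.5; H(120°)/H(120°) eclipsed 1.1; iPr(240°)/OH(240°) eclipsed 3.0 → 6.6 kcal/mol.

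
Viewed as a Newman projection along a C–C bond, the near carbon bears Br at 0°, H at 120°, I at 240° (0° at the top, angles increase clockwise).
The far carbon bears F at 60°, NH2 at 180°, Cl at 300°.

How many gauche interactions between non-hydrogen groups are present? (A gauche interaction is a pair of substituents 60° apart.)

Non-H gauche pairs: Br(0°)/F(60°); Br(0°)/Cl(300°); I(240°)/NH2(180°); I(240°)/Cl(300°) — 4 interactions.

4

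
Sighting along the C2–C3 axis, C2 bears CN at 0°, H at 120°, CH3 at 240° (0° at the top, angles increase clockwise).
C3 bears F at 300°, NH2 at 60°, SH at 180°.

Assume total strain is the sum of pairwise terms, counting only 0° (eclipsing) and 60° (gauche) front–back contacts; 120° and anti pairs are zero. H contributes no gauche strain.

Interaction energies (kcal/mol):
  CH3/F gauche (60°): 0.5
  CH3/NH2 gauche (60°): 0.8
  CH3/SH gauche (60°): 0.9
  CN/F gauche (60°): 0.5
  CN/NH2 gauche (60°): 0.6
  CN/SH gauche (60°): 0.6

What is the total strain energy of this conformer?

2.5 kcal/mol

This conformer (staggered): CN–F gauche, CN–NH2 gauche, CH3–F gauche, CH3–SH gauche; 0.5 + 0.6 + 0.5 + 0.9 = 2.5 kcal/mol.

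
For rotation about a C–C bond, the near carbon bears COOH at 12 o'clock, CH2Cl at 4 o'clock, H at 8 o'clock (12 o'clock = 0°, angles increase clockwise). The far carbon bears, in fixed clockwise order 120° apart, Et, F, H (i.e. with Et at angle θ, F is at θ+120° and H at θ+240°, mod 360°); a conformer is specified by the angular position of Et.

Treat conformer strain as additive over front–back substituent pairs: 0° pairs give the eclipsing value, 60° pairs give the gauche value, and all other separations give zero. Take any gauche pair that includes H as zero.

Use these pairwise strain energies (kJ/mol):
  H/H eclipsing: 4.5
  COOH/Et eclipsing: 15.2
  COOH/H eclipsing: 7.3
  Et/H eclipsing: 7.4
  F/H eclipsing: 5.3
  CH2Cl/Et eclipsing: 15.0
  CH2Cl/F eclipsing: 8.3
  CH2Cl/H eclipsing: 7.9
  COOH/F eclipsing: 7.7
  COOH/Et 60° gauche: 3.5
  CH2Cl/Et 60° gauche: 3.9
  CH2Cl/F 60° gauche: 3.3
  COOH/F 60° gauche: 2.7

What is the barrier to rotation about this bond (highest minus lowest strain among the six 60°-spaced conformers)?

Et at 0° (eclipsed): COOH–Et eclipsed, CH2Cl–F eclipsed, H–H eclipsed; 15.2 + 8.3 + 4.5 = 28.0 kJ/mol.
Et at 60° (staggered): COOH–Et gauche, CH2Cl–Et gauche, CH2Cl–F gauche; 3.5 + 3.9 + 3.3 = 10.7 kJ/mol.
Et at 120° (eclipsed): COOH–H eclipsed, CH2Cl–Et eclipsed, H–F eclipsed; 7.3 + 15.0 + 5.3 = 27.6 kJ/mol.
Et at 180° (staggered): COOH–F gauche, CH2Cl–Et gauche; 2.7 + 3.9 = 6.6 kJ/mol.
Et at 240° (eclipsed): COOH–F eclipsed, CH2Cl–H eclipsed, H–Et eclipsed; 7.7 + 7.9 + 7.4 = 23.0 kJ/mol.
Et at 300° (staggered): COOH–Et gauche, COOH–F gauche, CH2Cl–F gauche; 3.5 + 2.7 + 3.3 = 9.5 kJ/mol.
Max at 0° (28.0 kJ/mol), min at 180° (6.6 kJ/mol); barrier = 21.4 kJ/mol.

21.4 kJ/mol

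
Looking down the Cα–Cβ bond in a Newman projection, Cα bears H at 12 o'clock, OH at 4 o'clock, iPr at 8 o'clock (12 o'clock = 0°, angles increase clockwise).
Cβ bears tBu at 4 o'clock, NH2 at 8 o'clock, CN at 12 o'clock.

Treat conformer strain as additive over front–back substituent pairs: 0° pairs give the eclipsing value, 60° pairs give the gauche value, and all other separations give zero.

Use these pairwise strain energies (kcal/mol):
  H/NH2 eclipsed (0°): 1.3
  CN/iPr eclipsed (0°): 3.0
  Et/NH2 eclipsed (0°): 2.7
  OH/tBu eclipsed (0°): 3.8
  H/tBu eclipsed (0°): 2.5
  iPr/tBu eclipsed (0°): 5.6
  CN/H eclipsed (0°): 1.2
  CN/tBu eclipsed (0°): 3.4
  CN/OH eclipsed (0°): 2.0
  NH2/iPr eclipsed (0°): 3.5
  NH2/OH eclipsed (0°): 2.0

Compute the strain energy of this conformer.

8.5 kcal/mol

This conformer (eclipsed): H–CN eclipsed, OH–tBu eclipsed, iPr–NH2 eclipsed; 1.2 + 3.8 + 3.5 = 8.5 kcal/mol.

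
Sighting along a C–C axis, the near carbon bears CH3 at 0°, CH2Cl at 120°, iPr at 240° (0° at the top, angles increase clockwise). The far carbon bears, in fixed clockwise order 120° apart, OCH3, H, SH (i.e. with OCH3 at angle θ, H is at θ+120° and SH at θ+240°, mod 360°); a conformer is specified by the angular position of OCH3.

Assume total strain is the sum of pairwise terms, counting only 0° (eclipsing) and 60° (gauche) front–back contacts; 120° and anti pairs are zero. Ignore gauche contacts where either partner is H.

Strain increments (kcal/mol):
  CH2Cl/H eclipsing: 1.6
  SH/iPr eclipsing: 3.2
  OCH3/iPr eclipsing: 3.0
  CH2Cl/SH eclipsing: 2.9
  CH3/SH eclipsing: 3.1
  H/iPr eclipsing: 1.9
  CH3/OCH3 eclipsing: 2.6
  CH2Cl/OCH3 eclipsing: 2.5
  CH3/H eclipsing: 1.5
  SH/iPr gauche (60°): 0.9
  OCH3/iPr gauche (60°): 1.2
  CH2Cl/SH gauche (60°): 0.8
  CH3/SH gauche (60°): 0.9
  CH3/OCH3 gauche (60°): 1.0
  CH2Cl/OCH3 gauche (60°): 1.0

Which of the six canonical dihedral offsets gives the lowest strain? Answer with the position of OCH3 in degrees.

60°

OCH3 at 0° (eclipsed): CH3–OCH3 eclipsed, CH2Cl–H eclipsed, iPr–SH eclipsed; 2.6 + 1.6 + 3.2 = 7.4 kcal/mol.
OCH3 at 60° (staggered): CH3–OCH3 gauche, CH3–SH gauche, CH2Cl–OCH3 gauche, iPr–SH gauche; 1.0 + 0.9 + 1.0 + 0.9 = 3.8 kcal/mol.
OCH3 at 120° (eclipsed): CH3–SH eclipsed, CH2Cl–OCH3 eclipsed, iPr–H eclipsed; 3.1 + 2.5 + 1.9 = 7.5 kcal/mol.
OCH3 at 180° (staggered): CH3–SH gauche, CH2Cl–OCH3 gauche, CH2Cl–SH gauche, iPr–OCH3 gauche; 0.9 + 1.0 + 0.8 + 1.2 = 3.9 kcal/mol.
OCH3 at 240° (eclipsed): CH3–H eclipsed, CH2Cl–SH eclipsed, iPr–OCH3 eclipsed; 1.5 + 2.9 + 3.0 = 7.4 kcal/mol.
OCH3 at 300° (staggered): CH3–OCH3 gauche, CH2Cl–SH gauche, iPr–OCH3 gauche, iPr–SH gauche; 1.0 + 0.8 + 1.2 + 0.9 = 3.9 kcal/mol.
The minimum (3.8 kcal/mol) occurs with OCH3 at 60°.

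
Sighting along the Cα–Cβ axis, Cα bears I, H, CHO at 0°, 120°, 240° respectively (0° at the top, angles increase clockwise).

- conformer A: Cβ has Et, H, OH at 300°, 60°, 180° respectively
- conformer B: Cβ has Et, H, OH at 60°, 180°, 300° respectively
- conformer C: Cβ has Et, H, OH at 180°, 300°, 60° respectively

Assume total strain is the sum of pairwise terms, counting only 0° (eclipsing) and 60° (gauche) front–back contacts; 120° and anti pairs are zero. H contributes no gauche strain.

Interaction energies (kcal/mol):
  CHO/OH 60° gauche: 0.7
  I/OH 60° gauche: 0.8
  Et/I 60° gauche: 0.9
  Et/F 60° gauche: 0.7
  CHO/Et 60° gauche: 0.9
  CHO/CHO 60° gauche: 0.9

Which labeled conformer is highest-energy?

A (staggered): I–Et gauche, CHO–Et gauche, CHO–OH gauche; 0.9 + 0.9 + 0.7 = 2.5 kcal/mol.
B (staggered): I–Et gauche, I–OH gauche, CHO–OH gauche; 0.9 + 0.8 + 0.7 = 2.4 kcal/mol.
C (staggered): I–OH gauche, CHO–Et gauche; 0.8 + 0.9 = 1.7 kcal/mol.
A has the highest total (2.5 kcal/mol).

A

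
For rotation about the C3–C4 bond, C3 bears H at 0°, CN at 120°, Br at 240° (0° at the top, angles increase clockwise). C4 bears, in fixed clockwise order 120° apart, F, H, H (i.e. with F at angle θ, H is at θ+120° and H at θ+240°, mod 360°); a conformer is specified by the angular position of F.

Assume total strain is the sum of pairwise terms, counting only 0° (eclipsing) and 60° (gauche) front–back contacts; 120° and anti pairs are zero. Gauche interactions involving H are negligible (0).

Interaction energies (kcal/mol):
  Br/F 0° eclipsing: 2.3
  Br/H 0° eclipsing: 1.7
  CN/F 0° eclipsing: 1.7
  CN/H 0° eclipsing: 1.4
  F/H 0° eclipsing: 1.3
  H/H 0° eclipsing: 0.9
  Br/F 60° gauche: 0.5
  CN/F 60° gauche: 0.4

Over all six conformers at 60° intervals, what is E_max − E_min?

4.2 kcal/mol

F at 0° (eclipsed): H–F eclipsed, CN–H eclipsed, Br–H eclipsed; 1.3 + 1.4 + 1.7 = 4.4 kcal/mol.
F at 60° (staggered): CN–F gauche; 0.4 = 0.4 kcal/mol.
F at 120° (eclipsed): H–H eclipsed, CN–F eclipsed, Br–H eclipsed; 0.9 + 1.7 + 1.7 = 4.3 kcal/mol.
F at 180° (staggered): CN–F gauche, Br–F gauche; 0.4 + 0.5 = 0.9 kcal/mol.
F at 240° (eclipsed): H–H eclipsed, CN–H eclipsed, Br–F eclipsed; 0.9 + 1.4 + 2.3 = 4.6 kcal/mol.
F at 300° (staggered): Br–F gauche; 0.5 = 0.5 kcal/mol.
Max at 240° (4.6 kcal/mol), min at 60° (0.4 kcal/mol); barrier = 4.2 kcal/mol.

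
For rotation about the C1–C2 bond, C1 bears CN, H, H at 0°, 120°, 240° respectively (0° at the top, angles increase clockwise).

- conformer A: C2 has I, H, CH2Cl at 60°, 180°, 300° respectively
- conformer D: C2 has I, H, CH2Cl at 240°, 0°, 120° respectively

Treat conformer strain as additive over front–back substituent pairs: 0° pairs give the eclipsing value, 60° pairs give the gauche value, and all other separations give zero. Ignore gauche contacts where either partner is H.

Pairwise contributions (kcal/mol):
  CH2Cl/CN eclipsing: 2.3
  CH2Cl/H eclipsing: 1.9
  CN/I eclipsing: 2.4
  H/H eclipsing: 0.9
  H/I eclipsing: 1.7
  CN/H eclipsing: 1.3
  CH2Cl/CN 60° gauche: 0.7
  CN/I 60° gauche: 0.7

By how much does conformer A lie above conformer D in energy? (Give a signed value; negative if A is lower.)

A (staggered): CN(0°)/I(60°) gauche 0.7; CN(0°)/CH2Cl(300°) gauche 0.7 → 1.4 kcal/mol.
D (eclipsed): CN(0°)/H(0°) eclipsed 1.3; H(120°)/CH2Cl(120°) eclipsed 1.9; H(240°)/I(240°) eclipsed 1.7 → 4.9 kcal/mol.
E(A) − E(D) = 1.4 − 4.9 = -3.5 kcal/mol.

-3.5 kcal/mol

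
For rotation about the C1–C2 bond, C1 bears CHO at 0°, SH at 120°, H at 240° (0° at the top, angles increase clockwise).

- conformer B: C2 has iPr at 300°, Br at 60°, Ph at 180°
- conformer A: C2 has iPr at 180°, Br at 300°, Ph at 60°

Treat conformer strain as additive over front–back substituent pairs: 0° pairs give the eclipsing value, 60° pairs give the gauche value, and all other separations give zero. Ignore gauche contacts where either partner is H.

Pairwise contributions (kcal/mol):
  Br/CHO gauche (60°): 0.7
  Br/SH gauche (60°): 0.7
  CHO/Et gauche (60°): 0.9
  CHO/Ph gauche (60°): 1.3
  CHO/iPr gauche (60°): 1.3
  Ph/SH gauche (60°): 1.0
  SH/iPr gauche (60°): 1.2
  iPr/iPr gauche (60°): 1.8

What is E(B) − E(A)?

B (staggered): CHO–iPr gauche, CHO–Br gauche, SH–Br gauche, SH–Ph gauche; 1.3 + 0.7 + 0.7 + 1.0 = 3.7 kcal/mol.
A (staggered): CHO–Br gauche, CHO–Ph gauche, SH–iPr gauche, SH–Ph gauche; 0.7 + 1.3 + 1.2 + 1.0 = 4.2 kcal/mol.
E(B) − E(A) = 3.7 − 4.2 = -0.5 kcal/mol.

-0.5 kcal/mol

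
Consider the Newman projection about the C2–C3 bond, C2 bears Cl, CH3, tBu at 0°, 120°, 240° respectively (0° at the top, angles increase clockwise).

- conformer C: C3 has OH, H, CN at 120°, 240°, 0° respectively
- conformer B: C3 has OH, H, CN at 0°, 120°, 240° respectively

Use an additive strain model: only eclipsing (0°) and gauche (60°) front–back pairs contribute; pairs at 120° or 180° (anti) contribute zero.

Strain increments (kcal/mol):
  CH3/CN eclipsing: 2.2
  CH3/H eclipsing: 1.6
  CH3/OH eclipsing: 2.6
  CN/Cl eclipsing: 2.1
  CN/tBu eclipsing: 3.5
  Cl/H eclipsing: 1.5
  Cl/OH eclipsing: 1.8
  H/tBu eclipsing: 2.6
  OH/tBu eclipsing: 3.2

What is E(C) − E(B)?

+0.4 kcal/mol

C (eclipsed): Cl(0°)/CN(0°) eclipsed 2.1; CH3(120°)/OH(120°) eclipsed 2.6; tBu(240°)/H(240°) eclipsed 2.6 → 7.3 kcal/mol.
B (eclipsed): Cl(0°)/OH(0°) eclipsed 1.8; CH3(120°)/H(120°) eclipsed 1.6; tBu(240°)/CN(240°) eclipsed 3.5 → 6.9 kcal/mol.
E(C) − E(B) = 7.3 − 6.9 = +0.4 kcal/mol.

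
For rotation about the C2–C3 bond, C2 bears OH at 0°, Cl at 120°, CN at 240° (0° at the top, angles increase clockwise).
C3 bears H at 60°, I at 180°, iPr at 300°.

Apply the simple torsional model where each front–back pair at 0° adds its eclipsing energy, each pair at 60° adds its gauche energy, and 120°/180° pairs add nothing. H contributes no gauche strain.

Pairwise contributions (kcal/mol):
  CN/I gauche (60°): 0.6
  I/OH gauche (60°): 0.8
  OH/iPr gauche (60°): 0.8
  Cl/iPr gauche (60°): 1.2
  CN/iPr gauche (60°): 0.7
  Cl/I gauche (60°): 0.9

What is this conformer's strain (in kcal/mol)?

3.0 kcal/mol

This conformer is staggered. OH at 0° is gauche with iPr at 300° (0.8); Cl at 120° is gauche with I at 180° (0.9); CN at 240° is gauche with I at 180° (0.6); CN at 240° is gauche with iPr at 300° (0.7). Total 3.0 kcal/mol.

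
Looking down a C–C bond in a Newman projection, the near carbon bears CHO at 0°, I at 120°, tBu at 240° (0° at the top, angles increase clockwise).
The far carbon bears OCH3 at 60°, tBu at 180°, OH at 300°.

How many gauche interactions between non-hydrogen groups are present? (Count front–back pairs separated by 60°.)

Non-H gauche pairs: CHO(0°)/OCH3(60°); CHO(0°)/OH(300°); I(120°)/OCH3(60°); I(120°)/tBu(180°); tBu(240°)/tBu(180°); tBu(240°)/OH(300°) — 6 interactions.

6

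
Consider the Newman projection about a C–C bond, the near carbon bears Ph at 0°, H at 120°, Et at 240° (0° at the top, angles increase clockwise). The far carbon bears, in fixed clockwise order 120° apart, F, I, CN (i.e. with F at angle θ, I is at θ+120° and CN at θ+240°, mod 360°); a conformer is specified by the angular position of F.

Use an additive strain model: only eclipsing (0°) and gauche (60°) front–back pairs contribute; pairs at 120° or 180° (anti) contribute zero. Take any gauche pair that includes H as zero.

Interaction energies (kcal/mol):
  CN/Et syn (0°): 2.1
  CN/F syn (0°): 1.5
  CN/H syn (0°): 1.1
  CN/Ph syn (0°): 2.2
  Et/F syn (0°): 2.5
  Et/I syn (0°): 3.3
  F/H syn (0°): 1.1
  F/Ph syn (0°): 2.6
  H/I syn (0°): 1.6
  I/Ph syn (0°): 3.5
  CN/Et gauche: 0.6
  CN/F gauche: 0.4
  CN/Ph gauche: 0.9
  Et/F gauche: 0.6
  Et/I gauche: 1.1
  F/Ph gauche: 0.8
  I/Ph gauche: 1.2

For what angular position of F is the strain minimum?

300°

F at 0° (eclipsed): Ph–F eclipsed, H–I eclipsed, Et–CN eclipsed; 2.6 + 1.6 + 2.1 = 6.3 kcal/mol.
F at 60° (staggered): Ph–F gauche, Ph–CN gauche, Et–I gauche, Et–CN gauche; 0.8 + 0.9 + 1.1 + 0.6 = 3.4 kcal/mol.
F at 120° (eclipsed): Ph–CN eclipsed, H–F eclipsed, Et–I eclipsed; 2.2 + 1.1 + 3.3 = 6.6 kcal/mol.
F at 180° (staggered): Ph–I gauche, Ph–CN gauche, Et–F gauche, Et–I gauche; 1.2 + 0.9 + 0.6 + 1.1 = 3.8 kcal/mol.
F at 240° (eclipsed): Ph–I eclipsed, H–CN eclipsed, Et–F eclipsed; 3.5 + 1.1 + 2.5 = 7.1 kcal/mol.
F at 300° (staggered): Ph–F gauche, Ph–I gauche, Et–F gauche, Et–CN gauche; 0.8 + 1.2 + 0.6 + 0.6 = 3.2 kcal/mol.
The minimum (3.2 kcal/mol) occurs with F at 300°.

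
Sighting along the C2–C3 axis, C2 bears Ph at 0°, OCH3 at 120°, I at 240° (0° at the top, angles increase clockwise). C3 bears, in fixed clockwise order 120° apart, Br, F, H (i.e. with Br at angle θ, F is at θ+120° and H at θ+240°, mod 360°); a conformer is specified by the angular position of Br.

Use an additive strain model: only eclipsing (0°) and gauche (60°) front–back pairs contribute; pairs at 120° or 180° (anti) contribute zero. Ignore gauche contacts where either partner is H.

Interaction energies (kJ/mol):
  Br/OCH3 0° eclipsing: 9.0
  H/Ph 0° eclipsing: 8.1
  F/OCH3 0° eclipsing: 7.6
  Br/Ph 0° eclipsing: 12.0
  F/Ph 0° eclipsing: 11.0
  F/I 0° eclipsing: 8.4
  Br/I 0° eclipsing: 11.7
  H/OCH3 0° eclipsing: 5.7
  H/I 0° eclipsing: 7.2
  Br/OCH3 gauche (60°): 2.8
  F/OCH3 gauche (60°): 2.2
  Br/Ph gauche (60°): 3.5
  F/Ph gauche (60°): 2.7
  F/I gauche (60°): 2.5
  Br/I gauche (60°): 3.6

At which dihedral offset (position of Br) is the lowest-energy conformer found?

Br at 0° (eclipsed): Ph(0°)/Br(0°) eclipsed 12.0; OCH3(120°)/F(120°) eclipsed 7.6; I(240°)/H(240°) eclipsed 7.2 → 26.8 kJ/mol.
Br at 60° (staggered): Ph(0°)/Br(60°) gauche 3.5; OCH3(120°)/Br(60°) gauche 2.8; OCH3(120°)/F(180°) gauche 2.2; I(240°)/F(180°) gauche 2.5 → 11.0 kJ/mol.
Br at 120° (eclipsed): Ph(0°)/H(0°) eclipsed 8.1; OCH3(120°)/Br(120°) eclipsed 9.0; I(240°)/F(240°) eclipsed 8.4 → 25.5 kJ/mol.
Br at 180° (staggered): Ph(0°)/F(300°) gauche 2.7; OCH3(120°)/Br(180°) gauche 2.8; I(240°)/Br(180°) gauche 3.6; I(240°)/F(300°) gauche 2.5 → 11.6 kJ/mol.
Br at 240° (eclipsed): Ph(0°)/F(0°) eclipsed 11.0; OCH3(120°)/H(120°) eclipsed 5.7; I(240°)/Br(240°) eclipsed 11.7 → 28.4 kJ/mol.
Br at 300° (staggered): Ph(0°)/Br(300°) gauche 3.5; Ph(0°)/F(60°) gauche 2.7; OCH3(120°)/F(60°) gauche 2.2; I(240°)/Br(300°) gauche 3.6 → 12.0 kJ/mol.
The minimum (11.0 kJ/mol) occurs with Br at 60°.

60°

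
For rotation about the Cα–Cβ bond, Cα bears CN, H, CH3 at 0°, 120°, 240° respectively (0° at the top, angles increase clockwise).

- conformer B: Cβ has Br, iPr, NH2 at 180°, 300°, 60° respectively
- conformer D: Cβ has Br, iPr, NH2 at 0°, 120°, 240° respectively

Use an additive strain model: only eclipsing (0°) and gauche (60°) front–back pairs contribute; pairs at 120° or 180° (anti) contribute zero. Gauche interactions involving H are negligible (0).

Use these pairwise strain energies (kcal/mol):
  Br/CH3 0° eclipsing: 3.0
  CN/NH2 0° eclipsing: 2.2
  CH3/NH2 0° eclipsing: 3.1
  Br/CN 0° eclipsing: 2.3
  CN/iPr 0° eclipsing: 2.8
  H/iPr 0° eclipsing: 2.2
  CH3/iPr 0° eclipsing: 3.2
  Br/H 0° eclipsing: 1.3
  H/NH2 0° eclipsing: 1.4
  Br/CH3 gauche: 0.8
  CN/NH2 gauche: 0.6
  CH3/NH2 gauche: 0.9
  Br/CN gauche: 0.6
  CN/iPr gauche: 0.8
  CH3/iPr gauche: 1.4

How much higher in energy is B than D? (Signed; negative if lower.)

B (staggered): CN–iPr gauche, CN–NH2 gauche, CH3–Br gauche, CH3–iPr gauche; 0.8 + 0.6 + 0.8 + 1.4 = 3.6 kcal/mol.
D (eclipsed): CN–Br eclipsed, H–iPr eclipsed, CH3–NH2 eclipsed; 2.3 + 2.2 + 3.1 = 7.6 kcal/mol.
E(B) − E(D) = 3.6 − 7.6 = -4.0 kcal/mol.

-4.0 kcal/mol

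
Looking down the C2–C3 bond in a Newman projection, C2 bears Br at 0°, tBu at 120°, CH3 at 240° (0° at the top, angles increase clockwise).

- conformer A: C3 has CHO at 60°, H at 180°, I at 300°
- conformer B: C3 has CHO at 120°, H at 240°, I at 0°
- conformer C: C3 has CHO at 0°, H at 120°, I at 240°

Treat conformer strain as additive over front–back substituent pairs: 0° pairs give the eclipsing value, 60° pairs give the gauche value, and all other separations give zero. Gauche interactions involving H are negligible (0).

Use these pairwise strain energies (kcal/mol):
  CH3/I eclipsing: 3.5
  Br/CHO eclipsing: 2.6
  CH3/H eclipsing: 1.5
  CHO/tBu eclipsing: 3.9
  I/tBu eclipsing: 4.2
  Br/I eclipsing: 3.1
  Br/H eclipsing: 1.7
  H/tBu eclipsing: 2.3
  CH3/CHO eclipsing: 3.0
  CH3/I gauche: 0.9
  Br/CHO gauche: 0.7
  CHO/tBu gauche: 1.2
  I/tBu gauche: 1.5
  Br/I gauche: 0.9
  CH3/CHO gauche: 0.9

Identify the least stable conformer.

A is staggered. Br at 0° is gauche with CHO at 60° (0.7); Br at 0° is gauche with I at 300° (0.9); tBu at 120° is gauche with CHO at 60° (1.2); CH3 at 240° is gauche with I at 300° (0.9). Total 3.7 kcal/mol.
B is eclipsed. Br at 0° is eclipsed with I at 0° (3.1); tBu at 120° is eclipsed with CHO at 120° (3.9); CH3 at 240° is eclipsed with H at 240° (1.5). Total 8.5 kcal/mol.
C is eclipsed. Br at 0° is eclipsed with CHO at 0° (2.6); tBu at 120° is eclipsed with H at 120° (2.3); CH3 at 240° is eclipsed with I at 240° (3.5). Total 8.4 kcal/mol.
B has the highest total (8.5 kcal/mol).

B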